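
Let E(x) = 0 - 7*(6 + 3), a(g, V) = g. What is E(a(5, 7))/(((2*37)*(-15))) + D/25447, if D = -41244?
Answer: -14725893/9415390 ≈ -1.5640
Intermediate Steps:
E(x) = -63 (E(x) = 0 - 7*9 = 0 - 63 = -63)
E(a(5, 7))/(((2*37)*(-15))) + D/25447 = -63/((2*37)*(-15)) - 41244/25447 = -63/(74*(-15)) - 41244*1/25447 = -63/(-1110) - 41244/25447 = -63*(-1/1110) - 41244/25447 = 21/370 - 41244/25447 = -14725893/9415390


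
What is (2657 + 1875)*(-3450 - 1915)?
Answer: -24314180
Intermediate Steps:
(2657 + 1875)*(-3450 - 1915) = 4532*(-5365) = -24314180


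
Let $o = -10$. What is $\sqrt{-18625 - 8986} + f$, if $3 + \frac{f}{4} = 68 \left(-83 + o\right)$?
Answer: $-25308 + i \sqrt{27611} \approx -25308.0 + 166.17 i$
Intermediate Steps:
$f = -25308$ ($f = -12 + 4 \cdot 68 \left(-83 - 10\right) = -12 + 4 \cdot 68 \left(-93\right) = -12 + 4 \left(-6324\right) = -12 - 25296 = -25308$)
$\sqrt{-18625 - 8986} + f = \sqrt{-18625 - 8986} - 25308 = \sqrt{-27611} - 25308 = i \sqrt{27611} - 25308 = -25308 + i \sqrt{27611}$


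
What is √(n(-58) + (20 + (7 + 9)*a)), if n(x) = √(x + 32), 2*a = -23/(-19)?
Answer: √(10716 + 361*I*√26)/19 ≈ 5.4682 + 0.46624*I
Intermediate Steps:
a = 23/38 (a = (-23/(-19))/2 = (-23*(-1/19))/2 = (½)*(23/19) = 23/38 ≈ 0.60526)
n(x) = √(32 + x)
√(n(-58) + (20 + (7 + 9)*a)) = √(√(32 - 58) + (20 + (7 + 9)*(23/38))) = √(√(-26) + (20 + 16*(23/38))) = √(I*√26 + (20 + 184/19)) = √(I*√26 + 564/19) = √(564/19 + I*√26)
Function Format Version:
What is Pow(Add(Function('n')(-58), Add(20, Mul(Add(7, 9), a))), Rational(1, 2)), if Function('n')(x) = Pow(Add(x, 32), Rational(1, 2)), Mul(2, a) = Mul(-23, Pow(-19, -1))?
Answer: Mul(Rational(1, 19), Pow(Add(10716, Mul(361, I, Pow(26, Rational(1, 2)))), Rational(1, 2))) ≈ Add(5.4682, Mul(0.46624, I))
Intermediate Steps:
a = Rational(23, 38) (a = Mul(Rational(1, 2), Mul(-23, Pow(-19, -1))) = Mul(Rational(1, 2), Mul(-23, Rational(-1, 19))) = Mul(Rational(1, 2), Rational(23, 19)) = Rational(23, 38) ≈ 0.60526)
Function('n')(x) = Pow(Add(32, x), Rational(1, 2))
Pow(Add(Function('n')(-58), Add(20, Mul(Add(7, 9), a))), Rational(1, 2)) = Pow(Add(Pow(Add(32, -58), Rational(1, 2)), Add(20, Mul(Add(7, 9), Rational(23, 38)))), Rational(1, 2)) = Pow(Add(Pow(-26, Rational(1, 2)), Add(20, Mul(16, Rational(23, 38)))), Rational(1, 2)) = Pow(Add(Mul(I, Pow(26, Rational(1, 2))), Add(20, Rational(184, 19))), Rational(1, 2)) = Pow(Add(Mul(I, Pow(26, Rational(1, 2))), Rational(564, 19)), Rational(1, 2)) = Pow(Add(Rational(564, 19), Mul(I, Pow(26, Rational(1, 2)))), Rational(1, 2))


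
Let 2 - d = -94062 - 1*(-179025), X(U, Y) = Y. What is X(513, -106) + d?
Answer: -85067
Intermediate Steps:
d = -84961 (d = 2 - (-94062 - 1*(-179025)) = 2 - (-94062 + 179025) = 2 - 1*84963 = 2 - 84963 = -84961)
X(513, -106) + d = -106 - 84961 = -85067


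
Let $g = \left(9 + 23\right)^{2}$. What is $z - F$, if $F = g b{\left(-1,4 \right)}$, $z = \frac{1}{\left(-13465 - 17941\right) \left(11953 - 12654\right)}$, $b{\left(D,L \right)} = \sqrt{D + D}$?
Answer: $\frac{1}{22015606} - 1024 i \sqrt{2} \approx 4.5422 \cdot 10^{-8} - 1448.2 i$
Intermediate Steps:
$b{\left(D,L \right)} = \sqrt{2} \sqrt{D}$ ($b{\left(D,L \right)} = \sqrt{2 D} = \sqrt{2} \sqrt{D}$)
$z = \frac{1}{22015606}$ ($z = \frac{1}{\left(-31406\right) \left(-701\right)} = \frac{1}{22015606} \approx 4.5422 \cdot 10^{-8}$)
$g = 1024$ ($g = 32^{2} = 1024$)
$F = 1024 i \sqrt{2}$ ($F = 1024 \sqrt{2} \sqrt{-1} = 1024 \sqrt{2} i = 1024 i \sqrt{2} \approx 1448.2 i$)
$z - F = \frac{1}{22015606} - 1024 i \sqrt{2}$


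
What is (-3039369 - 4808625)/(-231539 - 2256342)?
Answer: 713454/226171 ≈ 3.1545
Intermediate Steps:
(-3039369 - 4808625)/(-231539 - 2256342) = -7847994/(-2487881) = -7847994*(-1/2487881) = 713454/226171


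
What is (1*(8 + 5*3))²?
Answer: 529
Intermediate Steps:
(1*(8 + 5*3))² = (1*(8 + 15))² = (1*23)² = 23² = 529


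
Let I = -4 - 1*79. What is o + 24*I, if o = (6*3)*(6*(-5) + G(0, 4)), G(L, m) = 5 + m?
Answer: -2370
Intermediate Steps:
I = -83 (I = -4 - 79 = -83)
o = -378 (o = (6*3)*(6*(-5) + (5 + 4)) = 18*(-30 + 9) = 18*(-21) = -378)
o + 24*I = -378 + 24*(-83) = -378 - 1992 = -2370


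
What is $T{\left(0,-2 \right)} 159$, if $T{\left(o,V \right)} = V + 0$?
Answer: $-318$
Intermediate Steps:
$T{\left(o,V \right)} = V$
$T{\left(0,-2 \right)} 159 = \left(-2\right) 159 = -318$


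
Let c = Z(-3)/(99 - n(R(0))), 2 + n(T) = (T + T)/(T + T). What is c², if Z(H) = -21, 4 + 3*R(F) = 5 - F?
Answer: 441/10000 ≈ 0.044100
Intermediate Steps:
R(F) = ⅓ - F/3 (R(F) = -4/3 + (5 - F)/3 = -4/3 + (5/3 - F/3) = ⅓ - F/3)
n(T) = -1 (n(T) = -2 + (T + T)/(T + T) = -2 + (2*T)/((2*T)) = -2 + (2*T)*(1/(2*T)) = -2 + 1 = -1)
c = -21/100 (c = -21/(99 - 1*(-1)) = -21/(99 + 1) = -21/100 ≈ -0.21000)
c² = (-21/100)² = 441/10000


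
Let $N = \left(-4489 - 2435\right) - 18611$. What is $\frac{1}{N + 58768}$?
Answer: $\frac{1}{33233} \approx 3.0091 \cdot 10^{-5}$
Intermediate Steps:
$N = -25535$ ($N = -6924 - 18611 = -25535$)
$\frac{1}{N + 58768} = \frac{1}{-25535 + 58768} = \frac{1}{33233}$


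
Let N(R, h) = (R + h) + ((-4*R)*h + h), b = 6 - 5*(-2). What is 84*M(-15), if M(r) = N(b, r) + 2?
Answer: 79632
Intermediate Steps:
b = 16 (b = 6 + 10 = 16)
N(R, h) = R + 2*h - 4*R*h (N(R, h) = (R + h) + (-4*R*h + h) = (R + h) + (h - 4*R*h) = R + 2*h - 4*R*h)
M(r) = 18 - 62*r (M(r) = (16 + 2*r - 4*16*r) + 2 = (16 + 2*r - 64*r) + 2 = (16 - 62*r) + 2 = 18 - 62*r)
84*M(-15) = 84*(18 - 62*(-15)) = 84*(18 + 930) = 84*948 = 79632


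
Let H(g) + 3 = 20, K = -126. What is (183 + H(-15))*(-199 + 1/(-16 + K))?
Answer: -2825900/71 ≈ -39801.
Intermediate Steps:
H(g) = 17 (H(g) = -3 + 20 = 17)
(183 + H(-15))*(-199 + 1/(-16 + K)) = (183 + 17)*(-199 + 1/(-16 - 126)) = 200*(-199 + 1/(-142)) = 200*(-199 - 1/142) = 200*(-28259/142) = -2825900/71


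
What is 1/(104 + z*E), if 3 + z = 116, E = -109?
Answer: -1/12213 ≈ -8.1880e-5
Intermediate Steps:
z = 113 (z = -3 + 116 = 113)
1/(104 + z*E) = 1/(104 + 113*(-109)) = 1/(104 - 12317) = 1/(-12213) = -1/12213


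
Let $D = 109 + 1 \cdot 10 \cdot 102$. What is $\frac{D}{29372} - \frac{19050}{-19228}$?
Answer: $\frac{145311253}{141191204} \approx 1.0292$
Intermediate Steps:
$D = 1129$ ($D = 109 + 10 \cdot 102 = 109 + 1020 = 1129$)
$\frac{D}{29372} - \frac{19050}{-19228} = \frac{1129}{29372} - \frac{19050}{-19228} = 1129 \cdot \frac{1}{29372} - - \frac{9525}{9614} = \frac{1129}{29372} + \frac{9525}{9614} = \frac{145311253}{141191204}$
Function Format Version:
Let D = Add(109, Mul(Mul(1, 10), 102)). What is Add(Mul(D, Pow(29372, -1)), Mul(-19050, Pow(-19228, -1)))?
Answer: Rational(145311253, 141191204) ≈ 1.0292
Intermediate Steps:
D = 1129 (D = Add(109, Mul(10, 102)) = Add(109, 1020) = 1129)
Add(Mul(D, Pow(29372, -1)), Mul(-19050, Pow(-19228, -1))) = Add(Mul(1129, Pow(29372, -1)), Mul(-19050, Pow(-19228, -1))) = Add(Mul(1129, Rational(1, 29372)), Mul(-19050, Rational(-1, 19228))) = Add(Rational(1129, 29372), Rational(9525, 9614)) = Rational(145311253, 141191204)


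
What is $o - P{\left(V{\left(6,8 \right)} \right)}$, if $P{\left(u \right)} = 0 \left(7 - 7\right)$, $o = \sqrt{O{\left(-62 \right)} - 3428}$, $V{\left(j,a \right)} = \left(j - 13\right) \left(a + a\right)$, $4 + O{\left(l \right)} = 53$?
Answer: $i \sqrt{3379} \approx 58.129 i$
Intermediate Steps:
$O{\left(l \right)} = 49$ ($O{\left(l \right)} = -4 + 53 = 49$)
$V{\left(j,a \right)} = 2 a \left(-13 + j\right)$ ($V{\left(j,a \right)} = \left(-13 + j\right) 2 a = 2 a \left(-13 + j\right)$)
$o = i \sqrt{3379}$ ($o = \sqrt{49 - 3428} = \sqrt{-3379} = i \sqrt{3379} \approx 58.129 i$)
$P{\left(u \right)} = 0$ ($P{\left(u \right)} = 0 \cdot 0 = 0$)
$o - P{\left(V{\left(6,8 \right)} \right)} = i \sqrt{3379} - 0 = i \sqrt{3379} + 0 = i \sqrt{3379}$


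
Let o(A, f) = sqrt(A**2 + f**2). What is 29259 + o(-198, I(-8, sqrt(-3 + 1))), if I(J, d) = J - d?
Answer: 29259 + sqrt(39266 + 16*I*sqrt(2)) ≈ 29457.0 + 0.057095*I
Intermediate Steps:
29259 + o(-198, I(-8, sqrt(-3 + 1))) = 29259 + sqrt((-198)**2 + (-8 - sqrt(-3 + 1))**2) = 29259 + sqrt(39204 + (-8 - sqrt(-2))**2) = 29259 + sqrt(39204 + (-8 - I*sqrt(2))**2)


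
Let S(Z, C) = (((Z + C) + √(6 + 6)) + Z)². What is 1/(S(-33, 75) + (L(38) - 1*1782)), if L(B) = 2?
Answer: -1687/2842081 - 36*√3/2842081 ≈ -0.00061552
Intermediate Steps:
S(Z, C) = (C + 2*Z + 2*√3)² (S(Z, C) = (((C + Z) + √12) + Z)² = (((C + Z) + 2*√3) + Z)² = ((C + Z + 2*√3) + Z)² = (C + 2*Z + 2*√3)²)
1/(S(-33, 75) + (L(38) - 1*1782)) = 1/((75 + 2*(-33) + 2*√3)² + (2 - 1*1782)) = 1/((75 - 66 + 2*√3)² + (2 - 1782)) = 1/((9 + 2*√3)² - 1780) = 1/(-1780 + (9 + 2*√3)²)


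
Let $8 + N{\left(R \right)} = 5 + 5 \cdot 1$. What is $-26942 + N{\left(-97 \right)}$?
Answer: $-26940$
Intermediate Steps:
$N{\left(R \right)} = 2$ ($N{\left(R \right)} = -8 + \left(5 + 5 \cdot 1\right) = -8 + \left(5 + 5\right) = -8 + 10 = 2$)
$-26942 + N{\left(-97 \right)} = -26942 + 2 = -26940$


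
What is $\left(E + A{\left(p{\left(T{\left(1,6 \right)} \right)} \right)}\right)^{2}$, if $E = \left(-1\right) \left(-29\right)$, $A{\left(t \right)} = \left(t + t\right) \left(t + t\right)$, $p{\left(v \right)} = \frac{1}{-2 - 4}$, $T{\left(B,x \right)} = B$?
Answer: $\frac{68644}{81} \approx 847.46$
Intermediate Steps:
$p{\left(v \right)} = - \frac{1}{6}$ ($p{\left(v \right)} = \frac{1}{-6} = - \frac{1}{6}$)
$A{\left(t \right)} = 4 t^{2}$ ($A{\left(t \right)} = 2 t 2 t = 4 t^{2}$)
$E = 29$
$\left(E + A{\left(p{\left(T{\left(1,6 \right)} \right)} \right)}\right)^{2} = \left(29 + 4 \left(- \frac{1}{6}\right)^{2}\right)^{2} = \left(29 + 4 \cdot \frac{1}{36}\right)^{2} = \left(29 + \frac{1}{9}\right)^{2} = \left(\frac{262}{9}\right)^{2} = \frac{68644}{81}$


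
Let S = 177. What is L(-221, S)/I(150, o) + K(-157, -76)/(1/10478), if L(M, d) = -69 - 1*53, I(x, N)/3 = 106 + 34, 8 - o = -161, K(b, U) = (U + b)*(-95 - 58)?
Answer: 78441346559/210 ≈ 3.7353e+8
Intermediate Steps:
K(b, U) = -153*U - 153*b (K(b, U) = (U + b)*(-153) = -153*U - 153*b)
o = 169 (o = 8 - 1*(-161) = 8 + 161 = 169)
I(x, N) = 420 (I(x, N) = 3*(106 + 34) = 3*140 = 420)
L(M, d) = -122 (L(M, d) = -69 - 53 = -122)
L(-221, S)/I(150, o) + K(-157, -76)/(1/10478) = -122/420 + (-153*(-76) - 153*(-157))/(1/10478) = -122*1/420 + (11628 + 24021)/(1/10478) = -61/210 + 35649*10478 = -61/210 + 373530222 = 78441346559/210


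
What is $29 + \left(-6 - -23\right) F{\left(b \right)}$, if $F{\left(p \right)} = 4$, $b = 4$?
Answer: $97$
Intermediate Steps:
$29 + \left(-6 - -23\right) F{\left(b \right)} = 29 + \left(-6 - -23\right) 4 = 29 + \left(-6 + 23\right) 4 = 29 + 17 \cdot 4 = 29 + 68 = 97$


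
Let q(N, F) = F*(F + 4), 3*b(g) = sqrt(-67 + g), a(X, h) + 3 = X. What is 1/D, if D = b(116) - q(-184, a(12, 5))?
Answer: -3/344 ≈ -0.0087209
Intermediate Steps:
a(X, h) = -3 + X
b(g) = sqrt(-67 + g)/3
q(N, F) = F*(4 + F)
D = -344/3 (D = sqrt(-67 + 116)/3 - (-3 + 12)*(4 + (-3 + 12)) = sqrt(49)/3 - 9*(4 + 9) = (1/3)*7 - 9*13 = 7/3 - 1*117 = 7/3 - 117 = -344/3 ≈ -114.67)
1/D = 1/(-344/3) = -3/344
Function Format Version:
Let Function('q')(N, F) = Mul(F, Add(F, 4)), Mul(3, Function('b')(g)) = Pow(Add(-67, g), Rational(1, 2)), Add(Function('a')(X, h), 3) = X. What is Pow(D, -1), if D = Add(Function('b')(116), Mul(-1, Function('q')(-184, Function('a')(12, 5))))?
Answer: Rational(-3, 344) ≈ -0.0087209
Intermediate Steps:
Function('a')(X, h) = Add(-3, X)
Function('b')(g) = Mul(Rational(1, 3), Pow(Add(-67, g), Rational(1, 2)))
Function('q')(N, F) = Mul(F, Add(4, F))
D = Rational(-344, 3) (D = Add(Mul(Rational(1, 3), Pow(Add(-67, 116), Rational(1, 2))), Mul(-1, Mul(Add(-3, 12), Add(4, Add(-3, 12))))) = Add(Mul(Rational(1, 3), Pow(49, Rational(1, 2))), Mul(-1, Mul(9, Add(4, 9)))) = Add(Mul(Rational(1, 3), 7), Mul(-1, Mul(9, 13))) = Add(Rational(7, 3), Mul(-1, 117)) = Add(Rational(7, 3), -117) = Rational(-344, 3) ≈ -114.67)
Pow(D, -1) = Pow(Rational(-344, 3), -1) = Rational(-3, 344)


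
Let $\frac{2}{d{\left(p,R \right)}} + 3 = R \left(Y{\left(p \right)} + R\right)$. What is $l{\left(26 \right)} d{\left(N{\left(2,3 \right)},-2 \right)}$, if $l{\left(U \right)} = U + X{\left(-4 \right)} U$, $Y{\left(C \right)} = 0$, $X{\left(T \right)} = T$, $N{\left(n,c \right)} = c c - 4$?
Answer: $-156$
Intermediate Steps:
$N{\left(n,c \right)} = -4 + c^{2}$ ($N{\left(n,c \right)} = c^{2} - 4 = -4 + c^{2}$)
$d{\left(p,R \right)} = \frac{2}{-3 + R^{2}}$ ($d{\left(p,R \right)} = \frac{2}{-3 + R \left(0 + R\right)} = \frac{2}{-3 + R R} = \frac{2}{-3 + R^{2}}$)
$l{\left(U \right)} = - 3 U$ ($l{\left(U \right)} = U - 4 U = - 3 U$)
$l{\left(26 \right)} d{\left(N{\left(2,3 \right)},-2 \right)} = \left(-3\right) 26 \frac{2}{-3 + \left(-2\right)^{2}} = - 78 \frac{2}{-3 + 4} = - 78 \cdot \frac{2}{1} = - 78 \cdot 2 \cdot 1 = \left(-78\right) 2 = -156$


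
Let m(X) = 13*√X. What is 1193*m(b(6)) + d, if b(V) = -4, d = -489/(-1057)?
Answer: 489/1057 + 31018*I ≈ 0.46263 + 31018.0*I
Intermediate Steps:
d = 489/1057 (d = -489*(-1/1057) = 489/1057 ≈ 0.46263)
1193*m(b(6)) + d = 1193*(13*√(-4)) + 489/1057 = 1193*(13*(2*I)) + 489/1057 = 1193*(26*I) + 489/1057 = 31018*I + 489/1057 = 489/1057 + 31018*I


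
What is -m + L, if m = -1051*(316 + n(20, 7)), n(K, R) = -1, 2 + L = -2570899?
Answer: -2239836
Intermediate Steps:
L = -2570901 (L = -2 - 2570899 = -2570901)
m = -331065 (m = -1051*(316 - 1) = -1051*315 = -331065)
-m + L = -1*(-331065) - 2570901 = 331065 - 2570901 = -2239836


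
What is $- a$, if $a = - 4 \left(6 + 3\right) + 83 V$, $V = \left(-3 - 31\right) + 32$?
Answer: $202$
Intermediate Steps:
$V = -2$ ($V = -34 + 32 = -2$)
$a = -202$ ($a = - 4 \left(6 + 3\right) + 83 \left(-2\right) = \left(-4\right) 9 - 166 = -36 - 166 = -202$)
$- a = \left(-1\right) \left(-202\right) = 202$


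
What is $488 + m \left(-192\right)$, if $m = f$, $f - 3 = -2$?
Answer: $296$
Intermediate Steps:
$f = 1$ ($f = 3 - 2 = 1$)
$m = 1$
$488 + m \left(-192\right) = 488 + 1 \left(-192\right) = 488 - 192 = 296$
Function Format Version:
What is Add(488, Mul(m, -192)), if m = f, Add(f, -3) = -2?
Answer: 296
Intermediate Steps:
f = 1 (f = Add(3, -2) = 1)
m = 1
Add(488, Mul(m, -192)) = Add(488, Mul(1, -192)) = Add(488, -192) = 296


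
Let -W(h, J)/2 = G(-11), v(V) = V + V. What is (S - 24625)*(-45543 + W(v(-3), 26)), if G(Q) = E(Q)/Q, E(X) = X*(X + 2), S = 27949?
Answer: -151325100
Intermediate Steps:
E(X) = X*(2 + X)
v(V) = 2*V
G(Q) = 2 + Q (G(Q) = (Q*(2 + Q))/Q = 2 + Q)
W(h, J) = 18 (W(h, J) = -2*(2 - 11) = -2*(-9) = 18)
(S - 24625)*(-45543 + W(v(-3), 26)) = (27949 - 24625)*(-45543 + 18) = 3324*(-45525) = -151325100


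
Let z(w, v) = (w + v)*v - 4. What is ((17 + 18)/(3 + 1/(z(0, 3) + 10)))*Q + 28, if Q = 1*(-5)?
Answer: -1337/46 ≈ -29.065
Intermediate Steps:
z(w, v) = -4 + v*(v + w) (z(w, v) = (v + w)*v - 4 = v*(v + w) - 4 = -4 + v*(v + w))
Q = -5
((17 + 18)/(3 + 1/(z(0, 3) + 10)))*Q + 28 = ((17 + 18)/(3 + 1/((-4 + 3**2 + 3*0) + 10)))*(-5) + 28 = (35/(3 + 1/((-4 + 9 + 0) + 10)))*(-5) + 28 = (35/(3 + 1/(5 + 10)))*(-5) + 28 = (35/(3 + 1/15))*(-5) + 28 = (35/(46/15))*(-5) + 28 = (35*(15/46))*(-5) + 28 = (525/46)*(-5) + 28 = -2625/46 + 28 = -1337/46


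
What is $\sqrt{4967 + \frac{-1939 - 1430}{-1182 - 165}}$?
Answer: $\frac{\sqrt{1001856394}}{449} \approx 70.495$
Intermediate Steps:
$\sqrt{4967 + \frac{-1939 - 1430}{-1182 - 165}} = \sqrt{4967 - \frac{3369}{-1347}} = \sqrt{4967 - - \frac{1123}{449}} = \sqrt{4967 + \frac{1123}{449}} = \sqrt{\frac{2231306}{449}} = \frac{\sqrt{1001856394}}{449}$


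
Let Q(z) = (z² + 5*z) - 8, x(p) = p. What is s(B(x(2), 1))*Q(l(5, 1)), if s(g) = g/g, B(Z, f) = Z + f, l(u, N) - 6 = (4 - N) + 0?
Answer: 118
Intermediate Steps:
l(u, N) = 10 - N (l(u, N) = 6 + ((4 - N) + 0) = 6 + (4 - N) = 10 - N)
s(g) = 1
Q(z) = -8 + z² + 5*z
s(B(x(2), 1))*Q(l(5, 1)) = 1*(-8 + (10 - 1*1)² + 5*(10 - 1*1)) = 1*(-8 + (10 - 1)² + 5*(10 - 1)) = 1*(-8 + 9² + 5*9) = 1*(-8 + 81 + 45) = 1*118 = 118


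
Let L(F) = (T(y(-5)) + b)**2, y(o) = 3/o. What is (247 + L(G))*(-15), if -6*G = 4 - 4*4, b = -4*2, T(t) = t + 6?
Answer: -19032/5 ≈ -3806.4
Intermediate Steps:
T(t) = 6 + t
b = -8
G = 2 (G = -(4 - 4*4)/6 = -(4 - 16)/6 = -1/6*(-12) = 2)
L(F) = 169/25 (L(F) = ((6 + 3/(-5)) - 8)**2 = ((6 + 3*(-1/5)) - 8)**2 = ((6 - 3/5) - 8)**2 = (27/5 - 8)**2 = (-13/5)**2 = 169/25)
(247 + L(G))*(-15) = (247 + 169/25)*(-15) = (6344/25)*(-15) = -19032/5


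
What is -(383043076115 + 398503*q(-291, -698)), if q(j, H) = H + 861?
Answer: -383108032104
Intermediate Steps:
q(j, H) = 861 + H
-(383043076115 + 398503*q(-291, -698)) = -398503/(1/(961205 + (861 - 698))) = -398503/(1/(961205 + 163)) = -398503/(1/961368) = -398503/1/961368 = -398503*961368 = -383108032104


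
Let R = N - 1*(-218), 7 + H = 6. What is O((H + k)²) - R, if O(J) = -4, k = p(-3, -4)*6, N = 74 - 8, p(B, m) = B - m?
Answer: -288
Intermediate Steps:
H = -1 (H = -7 + 6 = -1)
N = 66
k = 6 (k = (-3 - 1*(-4))*6 = (-3 + 4)*6 = 1*6 = 6)
R = 284 (R = 66 - 1*(-218) = 66 + 218 = 284)
O((H + k)²) - R = -4 - 1*284 = -4 - 284 = -288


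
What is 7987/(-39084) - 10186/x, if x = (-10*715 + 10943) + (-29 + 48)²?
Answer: -215643811/81177468 ≈ -2.6564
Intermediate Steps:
x = 4154 (x = (-7150 + 10943) + 19² = 3793 + 361 = 4154)
7987/(-39084) - 10186/x = 7987/(-39084) - 10186/4154 = 7987*(-1/39084) - 10186*1/4154 = -7987/39084 - 5093/2077 = -215643811/81177468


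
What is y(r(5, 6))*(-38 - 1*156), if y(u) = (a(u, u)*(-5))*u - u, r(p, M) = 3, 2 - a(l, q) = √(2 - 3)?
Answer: 6402 - 2910*I ≈ 6402.0 - 2910.0*I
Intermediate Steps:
a(l, q) = 2 - I (a(l, q) = 2 - √(2 - 3) = 2 - √(-1) = 2 - I)
y(u) = -u + u*(-10 + 5*I) (y(u) = ((2 - I)*(-5))*u - u = (-10 + 5*I)*u - u = u*(-10 + 5*I) - u = -u + u*(-10 + 5*I))
y(r(5, 6))*(-38 - 1*156) = (3*(-11 + 5*I))*(-38 - 1*156) = (-33 + 15*I)*(-38 - 156) = (-33 + 15*I)*(-194) = 6402 - 2910*I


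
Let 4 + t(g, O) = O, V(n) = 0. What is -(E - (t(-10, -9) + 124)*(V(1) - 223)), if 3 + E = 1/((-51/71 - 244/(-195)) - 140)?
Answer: -47790280905/1930921 ≈ -24750.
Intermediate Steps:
t(g, O) = -4 + O
E = -5806608/1930921 (E = -3 + 1/((-51/71 - 244/(-195)) - 140) = -3 + 1/((-51*1/71 - 244*(-1/195)) - 140) = -3 + 1/((-51/71 + 244/195) - 140) = -3 + 1/(7379/13845 - 140) = -3 + 1/(-1930921/13845) = -3 - 13845/1930921 = -5806608/1930921 ≈ -3.0072)
-(E - (t(-10, -9) + 124)*(V(1) - 223)) = -(-5806608/1930921 - ((-4 - 9) + 124)*(0 - 223)) = -(-5806608/1930921 - (-13 + 124)*(-223)) = -(-5806608/1930921 - 111*(-223)) = -(-5806608/1930921 - 1*(-24753)) = -(-5806608/1930921 + 24753) = -1*47790280905/1930921 = -47790280905/1930921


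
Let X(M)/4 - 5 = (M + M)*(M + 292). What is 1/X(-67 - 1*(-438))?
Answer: 1/1967804 ≈ 5.0818e-7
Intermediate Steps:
X(M) = 20 + 8*M*(292 + M) (X(M) = 20 + 4*((M + M)*(M + 292)) = 20 + 4*((2*M)*(292 + M)) = 20 + 4*(2*M*(292 + M)) = 20 + 8*M*(292 + M))
1/X(-67 - 1*(-438)) = 1/(20 + 8*(-67 - 1*(-438))² + 2336*(-67 - 1*(-438))) = 1/(20 + 8*(-67 + 438)² + 2336*(-67 + 438)) = 1/(20 + 8*371² + 2336*371) = 1/(20 + 8*137641 + 866656) = 1/(20 + 1101128 + 866656) = 1/1967804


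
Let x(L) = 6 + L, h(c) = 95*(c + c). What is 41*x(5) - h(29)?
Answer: -5059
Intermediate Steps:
h(c) = 190*c (h(c) = 95*(2*c) = 190*c)
41*x(5) - h(29) = 41*(6 + 5) - 190*29 = 41*11 - 1*5510 = 451 - 5510 = -5059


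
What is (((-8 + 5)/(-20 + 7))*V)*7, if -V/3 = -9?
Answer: 567/13 ≈ 43.615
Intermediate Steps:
V = 27 (V = -3*(-9) = 27)
(((-8 + 5)/(-20 + 7))*V)*7 = (((-8 + 5)/(-20 + 7))*27)*7 = (-3/(-13)*27)*7 = (-3*(-1/13)*27)*7 = ((3/13)*27)*7 = (81/13)*7 = 567/13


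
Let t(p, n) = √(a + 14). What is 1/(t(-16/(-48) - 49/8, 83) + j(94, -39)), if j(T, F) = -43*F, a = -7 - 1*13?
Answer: 559/937445 - I*√6/2812335 ≈ 0.0005963 - 8.7098e-7*I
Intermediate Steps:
a = -20 (a = -7 - 13 = -20)
t(p, n) = I*√6 (t(p, n) = √(-20 + 14) = √(-6) = I*√6)
1/(t(-16/(-48) - 49/8, 83) + j(94, -39)) = 1/(I*√6 - 43*(-39)) = 1/(I*√6 + 1677) = 1/(1677 + I*√6)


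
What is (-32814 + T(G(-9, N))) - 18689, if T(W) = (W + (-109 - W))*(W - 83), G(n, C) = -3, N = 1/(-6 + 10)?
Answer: -42129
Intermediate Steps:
N = 1/4 ≈ 0.25000
T(W) = 9047 - 109*W (T(W) = -109*(-83 + W) = 9047 - 109*W)
(-32814 + T(G(-9, N))) - 18689 = (-32814 + (9047 - 109*(-3))) - 18689 = (-32814 + (9047 + 327)) - 18689 = (-32814 + 9374) - 18689 = -23440 - 18689 = -42129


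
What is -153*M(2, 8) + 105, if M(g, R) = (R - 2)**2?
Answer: -5403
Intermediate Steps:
M(g, R) = (-2 + R)**2
-153*M(2, 8) + 105 = -153*(-2 + 8)**2 + 105 = -153*6**2 + 105 = -153*36 + 105 = -5508 + 105 = -5403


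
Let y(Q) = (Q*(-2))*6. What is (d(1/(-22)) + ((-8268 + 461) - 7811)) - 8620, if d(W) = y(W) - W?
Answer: -533223/22 ≈ -24237.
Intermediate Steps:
y(Q) = -12*Q (y(Q) = -2*Q*6 = -12*Q)
d(W) = -13*W (d(W) = -12*W - W = -13*W)
(d(1/(-22)) + ((-8268 + 461) - 7811)) - 8620 = (-13/(-22) + ((-8268 + 461) - 7811)) - 8620 = (-13*(-1/22) + (-7807 - 7811)) - 8620 = (13/22 - 15618) - 8620 = -343583/22 - 8620 = -533223/22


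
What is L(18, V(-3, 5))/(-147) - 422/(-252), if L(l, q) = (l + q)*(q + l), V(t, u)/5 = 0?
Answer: -467/882 ≈ -0.52948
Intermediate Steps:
V(t, u) = 0 (V(t, u) = 5*0 = 0)
L(l, q) = (l + q)² (L(l, q) = (l + q)*(l + q) = (l + q)²)
L(18, V(-3, 5))/(-147) - 422/(-252) = (18 + 0)²/(-147) - 422/(-252) = 18²*(-1/147) - 422*(-1/252) = 324*(-1/147) + 211/126 = -108/49 + 211/126 = -467/882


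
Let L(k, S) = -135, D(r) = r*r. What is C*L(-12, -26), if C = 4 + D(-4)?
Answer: -2700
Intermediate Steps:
D(r) = r**2
C = 20 (C = 4 + (-4)**2 = 4 + 16 = 20)
C*L(-12, -26) = 20*(-135) = -2700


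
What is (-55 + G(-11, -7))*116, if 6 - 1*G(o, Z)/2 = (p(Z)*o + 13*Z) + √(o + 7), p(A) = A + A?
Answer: -19604 - 464*I ≈ -19604.0 - 464.0*I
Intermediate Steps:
p(A) = 2*A
G(o, Z) = 12 - 26*Z - 2*√(7 + o) - 4*Z*o (G(o, Z) = 12 - 2*(((2*Z)*o + 13*Z) + √(o + 7)) = 12 - 2*((2*Z*o + 13*Z) + √(7 + o)) = 12 - 2*((13*Z + 2*Z*o) + √(7 + o)) = 12 - 2*(√(7 + o) + 13*Z + 2*Z*o) = 12 + (-26*Z - 2*√(7 + o) - 4*Z*o) = 12 - 26*Z - 2*√(7 + o) - 4*Z*o)
(-55 + G(-11, -7))*116 = (-55 + (12 - 26*(-7) - 2*√(7 - 11) - 4*(-7)*(-11)))*116 = (-55 + (12 + 182 - 4*I - 308))*116 = (-55 + (-114 - 4*I))*116 = (-169 - 4*I)*116 = -19604 - 464*I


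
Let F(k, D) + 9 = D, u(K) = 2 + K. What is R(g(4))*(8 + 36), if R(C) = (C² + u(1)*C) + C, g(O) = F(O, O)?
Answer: 220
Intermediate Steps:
F(k, D) = -9 + D
g(O) = -9 + O
R(C) = C² + 4*C (R(C) = (C² + (2 + 1)*C) + C = (C² + 3*C) + C = C² + 4*C)
R(g(4))*(8 + 36) = ((-9 + 4)*(4 + (-9 + 4)))*(8 + 36) = -5*(4 - 5)*44 = -5*(-1)*44 = 5*44 = 220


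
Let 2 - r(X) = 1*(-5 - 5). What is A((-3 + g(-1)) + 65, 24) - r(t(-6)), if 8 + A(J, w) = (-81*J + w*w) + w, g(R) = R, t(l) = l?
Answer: -4361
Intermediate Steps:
A(J, w) = -8 + w + w² - 81*J (A(J, w) = -8 + ((-81*J + w*w) + w) = -8 + ((-81*J + w²) + w) = -8 + ((w² - 81*J) + w) = -8 + (w + w² - 81*J) = -8 + w + w² - 81*J)
r(X) = 12 (r(X) = 2 - (-5 - 5) = 2 - (-10) = 2 - 1*(-10) = 2 + 10 = 12)
A((-3 + g(-1)) + 65, 24) - r(t(-6)) = (-8 + 24 + 24² - 81*((-3 - 1) + 65)) - 1*12 = (-8 + 24 + 576 - 81*(-4 + 65)) - 12 = (-8 + 24 + 576 - 81*61) - 12 = (-8 + 24 + 576 - 4941) - 12 = -4349 - 12 = -4361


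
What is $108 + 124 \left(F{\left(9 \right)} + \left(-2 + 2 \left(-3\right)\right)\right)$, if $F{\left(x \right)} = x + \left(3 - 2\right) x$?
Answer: $1348$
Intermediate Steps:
$F{\left(x \right)} = 2 x$ ($F{\left(x \right)} = x + 1 x = x + x = 2 x$)
$108 + 124 \left(F{\left(9 \right)} + \left(-2 + 2 \left(-3\right)\right)\right) = 108 + 124 \left(2 \cdot 9 + \left(-2 + 2 \left(-3\right)\right)\right) = 108 + 124 \left(18 - 8\right) = 108 + 124 \cdot 10 = 108 + 1240 = 1348$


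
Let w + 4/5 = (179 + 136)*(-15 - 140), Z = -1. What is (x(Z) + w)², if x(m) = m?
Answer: 59601409956/25 ≈ 2.3841e+9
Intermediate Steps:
w = -244129/5 (w = -⅘ + (179 + 136)*(-15 - 140) = -⅘ + 315*(-155) = -⅘ - 48825 = -244129/5 ≈ -48826.)
(x(Z) + w)² = (-1 - 244129/5)² = (-244134/5)² = 59601409956/25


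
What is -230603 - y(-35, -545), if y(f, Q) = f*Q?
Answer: -249678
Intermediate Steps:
y(f, Q) = Q*f
-230603 - y(-35, -545) = -230603 - (-545)*(-35) = -230603 - 1*19075 = -230603 - 19075 = -249678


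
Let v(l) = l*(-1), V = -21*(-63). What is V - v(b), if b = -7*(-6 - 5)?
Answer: 1400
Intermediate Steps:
V = 1323
b = 77 (b = -7*(-11) = 77)
v(l) = -l
V - v(b) = 1323 - (-1)*77 = 1323 - 1*(-77) = 1323 + 77 = 1400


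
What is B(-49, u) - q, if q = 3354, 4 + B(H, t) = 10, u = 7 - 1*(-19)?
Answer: -3348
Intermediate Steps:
u = 26 (u = 7 + 19 = 26)
B(H, t) = 6 (B(H, t) = -4 + 10 = 6)
B(-49, u) - q = 6 - 1*3354 = 6 - 3354 = -3348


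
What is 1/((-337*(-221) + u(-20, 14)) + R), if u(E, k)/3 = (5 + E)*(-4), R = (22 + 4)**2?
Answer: 1/75333 ≈ 1.3274e-5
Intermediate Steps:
R = 676 (R = 26**2 = 676)
u(E, k) = -60 - 12*E (u(E, k) = 3*((5 + E)*(-4)) = 3*(-20 - 4*E) = -60 - 12*E)
1/((-337*(-221) + u(-20, 14)) + R) = 1/((-337*(-221) + (-60 - 12*(-20))) + 676) = 1/((74477 + (-60 + 240)) + 676) = 1/((74477 + 180) + 676) = 1/(74657 + 676) = 1/75333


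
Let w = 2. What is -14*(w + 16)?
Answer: -252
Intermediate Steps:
-14*(w + 16) = -14*(2 + 16) = -14*18 = -252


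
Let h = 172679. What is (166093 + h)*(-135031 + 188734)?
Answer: 18193072716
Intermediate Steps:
(166093 + h)*(-135031 + 188734) = (166093 + 172679)*(-135031 + 188734) = 338772*53703 = 18193072716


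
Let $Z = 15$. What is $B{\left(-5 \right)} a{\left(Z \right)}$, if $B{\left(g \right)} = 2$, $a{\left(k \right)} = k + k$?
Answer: $60$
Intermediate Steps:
$a{\left(k \right)} = 2 k$
$B{\left(-5 \right)} a{\left(Z \right)} = 2 \cdot 2 \cdot 15 = 2 \cdot 30 = 60$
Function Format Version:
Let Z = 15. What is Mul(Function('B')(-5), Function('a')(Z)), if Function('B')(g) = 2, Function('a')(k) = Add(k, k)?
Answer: 60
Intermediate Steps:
Function('a')(k) = Mul(2, k)
Mul(Function('B')(-5), Function('a')(Z)) = Mul(2, Mul(2, 15)) = Mul(2, 30) = 60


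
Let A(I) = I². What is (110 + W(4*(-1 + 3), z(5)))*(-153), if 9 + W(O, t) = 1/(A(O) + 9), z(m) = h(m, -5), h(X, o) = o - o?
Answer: -1128222/73 ≈ -15455.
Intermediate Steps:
h(X, o) = 0
z(m) = 0
W(O, t) = -9 + 1/(9 + O²) (W(O, t) = -9 + 1/(O² + 9) = -9 + 1/(9 + O²))
(110 + W(4*(-1 + 3), z(5)))*(-153) = (110 + (-80 - 9*16*(-1 + 3)²)/(9 + (4*(-1 + 3))²))*(-153) = (110 + (-80 - 9*(4*2)²)/(9 + (4*2)²))*(-153) = (110 + (-80 - 9*8²)/(9 + 8²))*(-153) = (110 + (-80 - 9*64)/(9 + 64))*(-153) = (110 + (-80 - 576)/73)*(-153) = (110 + (1/73)*(-656))*(-153) = (110 - 656/73)*(-153) = (7374/73)*(-153) = -1128222/73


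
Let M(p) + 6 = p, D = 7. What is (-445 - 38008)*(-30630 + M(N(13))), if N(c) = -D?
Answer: 1178315279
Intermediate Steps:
N(c) = -7 (N(c) = -1*7 = -7)
M(p) = -6 + p
(-445 - 38008)*(-30630 + M(N(13))) = (-445 - 38008)*(-30630 + (-6 - 7)) = -38453*(-30630 - 13) = -38453*(-30643) = 1178315279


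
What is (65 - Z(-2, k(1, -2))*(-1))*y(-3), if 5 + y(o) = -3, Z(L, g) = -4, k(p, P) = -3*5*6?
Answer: -488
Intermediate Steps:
k(p, P) = -90 (k(p, P) = -15*6 = -90)
y(o) = -8 (y(o) = -5 - 3 = -8)
(65 - Z(-2, k(1, -2))*(-1))*y(-3) = (65 - (-4)*(-1))*(-8) = (65 - 1*4)*(-8) = (65 - 4)*(-8) = 61*(-8) = -488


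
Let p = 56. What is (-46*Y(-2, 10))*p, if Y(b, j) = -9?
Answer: 23184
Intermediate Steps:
(-46*Y(-2, 10))*p = -46*(-9)*56 = 414*56 = 23184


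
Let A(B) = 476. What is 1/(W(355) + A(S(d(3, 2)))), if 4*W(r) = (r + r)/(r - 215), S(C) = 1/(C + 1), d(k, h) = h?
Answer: 56/26727 ≈ 0.0020953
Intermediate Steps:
S(C) = 1/(1 + C)
W(r) = r/(2*(-215 + r)) (W(r) = ((r + r)/(r - 215))/4 = ((2*r)/(-215 + r))/4 = (2*r/(-215 + r))/4 = r/(2*(-215 + r)))
1/(W(355) + A(S(d(3, 2)))) = 1/((½)*355/(-215 + 355) + 476) = 1/((½)*355/140 + 476) = 1/((½)*355*(1/140) + 476) = 1/(71/56 + 476) = 1/(26727/56) = 56/26727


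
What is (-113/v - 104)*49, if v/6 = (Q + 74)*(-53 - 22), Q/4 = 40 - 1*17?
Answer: -380665663/74700 ≈ -5095.9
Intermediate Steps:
Q = 92 (Q = 4*(40 - 1*17) = 4*(40 - 17) = 4*23 = 92)
v = -74700 (v = 6*((92 + 74)*(-53 - 22)) = 6*(166*(-75)) = 6*(-12450) = -74700)
(-113/v - 104)*49 = (-113/(-74700) - 104)*49 = (-113*(-1/74700) - 104)*49 = (113/74700 - 104)*49 = -7768687/74700*49 = -380665663/74700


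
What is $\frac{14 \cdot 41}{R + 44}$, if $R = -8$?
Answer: $\frac{287}{18} \approx 15.944$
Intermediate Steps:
$\frac{14 \cdot 41}{R + 44} = \frac{14 \cdot 41}{-8 + 44} = \frac{574}{36} = 574 \cdot \frac{1}{36} = \frac{287}{18}$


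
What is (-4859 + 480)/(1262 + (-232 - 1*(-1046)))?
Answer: -4379/2076 ≈ -2.1093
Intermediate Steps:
(-4859 + 480)/(1262 + (-232 - 1*(-1046))) = -4379/(1262 + (-232 + 1046)) = -4379/(1262 + 814) = -4379/2076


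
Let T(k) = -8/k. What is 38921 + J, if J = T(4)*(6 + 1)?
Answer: 38907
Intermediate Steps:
J = -14 (J = (-8/4)*(6 + 1) = -8*¼*7 = -2*7 = -14)
38921 + J = 38921 - 14 = 38907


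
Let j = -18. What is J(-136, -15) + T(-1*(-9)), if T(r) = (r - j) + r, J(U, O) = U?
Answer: -100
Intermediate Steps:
T(r) = 18 + 2*r (T(r) = (r - 1*(-18)) + r = (r + 18) + r = (18 + r) + r = 18 + 2*r)
J(-136, -15) + T(-1*(-9)) = -136 + (18 + 2*(-1*(-9))) = -136 + (18 + 2*9) = -136 + (18 + 18) = -136 + 36 = -100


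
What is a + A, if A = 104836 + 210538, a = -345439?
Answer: -30065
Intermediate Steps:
A = 315374
a + A = -345439 + 315374 = -30065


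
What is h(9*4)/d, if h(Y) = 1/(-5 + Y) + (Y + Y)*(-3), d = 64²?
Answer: -6695/126976 ≈ -0.052727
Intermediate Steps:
d = 4096
h(Y) = 1/(-5 + Y) - 6*Y (h(Y) = 1/(-5 + Y) + (2*Y)*(-3) = 1/(-5 + Y) - 6*Y)
h(9*4)/d = ((1 - 6*(9*4)² + 30*(9*4))/(-5 + 9*4))/4096 = ((1 - 6*36² + 30*36)/(-5 + 36))*(1/4096) = ((1 - 6*1296 + 1080)/31)*(1/4096) = ((1 - 7776 + 1080)/31)*(1/4096) = ((1/31)*(-6695))*(1/4096) = -6695/31*1/4096 = -6695/126976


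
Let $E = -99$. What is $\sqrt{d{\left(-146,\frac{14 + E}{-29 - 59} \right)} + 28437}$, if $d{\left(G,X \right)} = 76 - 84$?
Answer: $\sqrt{28429} \approx 168.61$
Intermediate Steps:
$d{\left(G,X \right)} = -8$
$\sqrt{d{\left(-146,\frac{14 + E}{-29 - 59} \right)} + 28437} = \sqrt{-8 + 28437} = \sqrt{28429}$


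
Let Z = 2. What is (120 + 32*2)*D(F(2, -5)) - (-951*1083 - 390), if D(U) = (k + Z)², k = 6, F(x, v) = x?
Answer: 1042099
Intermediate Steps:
D(U) = 64 (D(U) = (6 + 2)² = 8² = 64)
(120 + 32*2)*D(F(2, -5)) - (-951*1083 - 390) = (120 + 32*2)*64 - (-951*1083 - 390) = (120 + 64)*64 - (-1029933 - 390) = 184*64 - 1*(-1030323) = 11776 + 1030323 = 1042099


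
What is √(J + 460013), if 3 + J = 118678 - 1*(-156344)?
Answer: 2*√183758 ≈ 857.34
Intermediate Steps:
J = 275019 (J = -3 + (118678 - 1*(-156344)) = -3 + (118678 + 156344) = -3 + 275022 = 275019)
√(J + 460013) = √(275019 + 460013) = √735032 = 2*√183758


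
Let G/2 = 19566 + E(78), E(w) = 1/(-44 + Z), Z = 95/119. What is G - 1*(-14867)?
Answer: 277608621/5141 ≈ 53999.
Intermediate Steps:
Z = 95/119 (Z = 95*(1/119) = 95/119 ≈ 0.79832)
E(w) = -119/5141 (E(w) = 1/(-44 + 95/119) = 1/(-5141/119) = -119/5141)
G = 201177374/5141 (G = 2*(19566 - 119/5141) = 2*(100588687/5141) = 201177374/5141 ≈ 39132.)
G - 1*(-14867) = 201177374/5141 - 1*(-14867) = 201177374/5141 + 14867 = 277608621/5141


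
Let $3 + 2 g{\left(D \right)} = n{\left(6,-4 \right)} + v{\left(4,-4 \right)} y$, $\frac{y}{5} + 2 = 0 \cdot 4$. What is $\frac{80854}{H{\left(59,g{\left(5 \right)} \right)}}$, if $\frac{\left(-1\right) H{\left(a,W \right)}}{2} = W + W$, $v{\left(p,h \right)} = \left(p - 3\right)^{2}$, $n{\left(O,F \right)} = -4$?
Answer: $\frac{40427}{17} \approx 2378.1$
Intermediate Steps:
$y = -10$ ($y = -10 + 5 \cdot 0 \cdot 4 = -10 + 5 \cdot 0 = -10 + 0 = -10$)
$v{\left(p,h \right)} = \left(-3 + p\right)^{2}$
$g{\left(D \right)} = - \frac{17}{2}$ ($g{\left(D \right)} = - \frac{3}{2} + \frac{-4 + \left(-3 + 4\right)^{2} \left(-10\right)}{2} = - \frac{3}{2} + \frac{-4 + 1^{2} \left(-10\right)}{2} = - \frac{3}{2} + \frac{-4 + 1 \left(-10\right)}{2} = - \frac{3}{2} + \frac{-4 - 10}{2} = - \frac{3}{2} + \frac{1}{2} \left(-14\right) = - \frac{3}{2} - 7 = - \frac{17}{2}$)
$H{\left(a,W \right)} = - 4 W$ ($H{\left(a,W \right)} = - 2 \left(W + W\right) = - 2 \cdot 2 W = - 4 W$)
$\frac{80854}{H{\left(59,g{\left(5 \right)} \right)}} = \frac{80854}{\left(-4\right) \left(- \frac{17}{2}\right)} = \frac{80854}{34} = 80854 \cdot \frac{1}{34} = \frac{40427}{17}$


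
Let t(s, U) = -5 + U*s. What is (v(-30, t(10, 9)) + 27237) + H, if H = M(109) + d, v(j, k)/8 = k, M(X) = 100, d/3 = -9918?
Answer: -1737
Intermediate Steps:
d = -29754 (d = 3*(-9918) = -29754)
v(j, k) = 8*k
H = -29654 (H = 100 - 29754 = -29654)
(v(-30, t(10, 9)) + 27237) + H = (8*(-5 + 9*10) + 27237) - 29654 = (8*(-5 + 90) + 27237) - 29654 = (8*85 + 27237) - 29654 = (680 + 27237) - 29654 = 27917 - 29654 = -1737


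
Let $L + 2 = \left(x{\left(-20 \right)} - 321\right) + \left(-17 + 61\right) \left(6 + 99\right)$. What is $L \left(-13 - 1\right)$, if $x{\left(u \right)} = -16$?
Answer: $-59934$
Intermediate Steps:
$L = 4281$ ($L = -2 + \left(\left(-16 - 321\right) + \left(-17 + 61\right) \left(6 + 99\right)\right) = -2 + \left(-337 + 44 \cdot 105\right) = -2 + \left(-337 + 4620\right) = -2 + 4283 = 4281$)
$L \left(-13 - 1\right) = 4281 \left(-13 - 1\right) = 4281 \left(-14\right) = -59934$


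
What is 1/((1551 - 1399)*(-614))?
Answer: -1/93328 ≈ -1.0715e-5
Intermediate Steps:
1/((1551 - 1399)*(-614)) = 1/(152*(-614)) = 1/(-93328) = -1/93328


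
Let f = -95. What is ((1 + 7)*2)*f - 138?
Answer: -1658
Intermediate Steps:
((1 + 7)*2)*f - 138 = ((1 + 7)*2)*(-95) - 138 = (8*2)*(-95) - 138 = 16*(-95) - 138 = -1520 - 138 = -1658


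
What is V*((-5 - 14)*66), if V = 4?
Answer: -5016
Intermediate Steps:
V*((-5 - 14)*66) = 4*((-5 - 14)*66) = 4*(-19*66) = 4*(-1254) = -5016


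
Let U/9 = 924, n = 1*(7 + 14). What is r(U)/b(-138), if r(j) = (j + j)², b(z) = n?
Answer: 13172544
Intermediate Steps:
n = 21 (n = 1*21 = 21)
b(z) = 21
U = 8316 (U = 9*924 = 8316)
r(j) = 4*j² (r(j) = (2*j)² = 4*j²)
r(U)/b(-138) = (4*8316²)/21 = (4*69155856)*(1/21) = 276623424*(1/21) = 13172544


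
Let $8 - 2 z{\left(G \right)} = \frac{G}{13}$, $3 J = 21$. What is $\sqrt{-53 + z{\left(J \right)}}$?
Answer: $\frac{i \sqrt{33306}}{26} \approx 7.0192 i$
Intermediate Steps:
$J = 7$ ($J = \frac{1}{3} \cdot 21 = 7$)
$z{\left(G \right)} = 4 - \frac{G}{26}$ ($z{\left(G \right)} = 4 - \frac{G \frac{1}{13}}{2} = 4 - \frac{\frac{1}{13} G}{2} = 4 - \frac{G}{26}$)
$\sqrt{-53 + z{\left(J \right)}} = \sqrt{-53 + \left(4 - \frac{7}{26}\right)} = \sqrt{-53 + \frac{97}{26}} = \sqrt{- \frac{1281}{26}} = \frac{i \sqrt{33306}}{26}$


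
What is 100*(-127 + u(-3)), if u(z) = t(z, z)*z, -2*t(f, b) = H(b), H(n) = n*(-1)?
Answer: -12250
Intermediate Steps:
H(n) = -n
t(f, b) = b/2 (t(f, b) = -(-1)*b/2 = b/2)
u(z) = z²/2 (u(z) = (z/2)*z = z²/2)
100*(-127 + u(-3)) = 100*(-127 + (½)*(-3)²) = 100*(-127 + (½)*9) = 100*(-127 + 9/2) = 100*(-245/2) = -12250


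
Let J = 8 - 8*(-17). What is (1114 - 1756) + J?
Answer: -498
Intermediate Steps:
J = 144 (J = 8 + 136 = 144)
(1114 - 1756) + J = (1114 - 1756) + 144 = -642 + 144 = -498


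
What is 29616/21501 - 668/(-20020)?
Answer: 50606249/35870835 ≈ 1.4108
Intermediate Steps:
29616/21501 - 668/(-20020) = 29616*(1/21501) - 668*(-1/20020) = 9872/7167 + 167/5005 = 50606249/35870835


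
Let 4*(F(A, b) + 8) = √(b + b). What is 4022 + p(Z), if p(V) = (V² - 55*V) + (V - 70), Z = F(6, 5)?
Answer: 35589/8 - 35*√10/2 ≈ 4393.3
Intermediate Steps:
F(A, b) = -8 + √2*√b/4 (F(A, b) = -8 + √(b + b)/4 = -8 + √(2*b)/4 = -8 + (√2*√b)/4 = -8 + √2*√b/4)
Z = -8 + √10/4 (Z = -8 + √2*√5/4 = -8 + √10/4 ≈ -7.2094)
p(V) = -70 + V² - 54*V (p(V) = (V² - 55*V) + (-70 + V) = -70 + V² - 54*V)
4022 + p(Z) = 4022 + (-70 + (-8 + √10/4)² - 54*(-8 + √10/4)) = 4022 + (-70 + (-8 + √10/4)² + (432 - 27*√10/2)) = 4022 + (362 + (-8 + √10/4)² - 27*√10/2) = 4384 + (-8 + √10/4)² - 27*√10/2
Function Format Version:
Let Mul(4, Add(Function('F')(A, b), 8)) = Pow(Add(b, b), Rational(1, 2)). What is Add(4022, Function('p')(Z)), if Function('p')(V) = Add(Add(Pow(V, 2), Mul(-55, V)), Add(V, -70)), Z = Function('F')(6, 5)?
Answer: Add(Rational(35589, 8), Mul(Rational(-35, 2), Pow(10, Rational(1, 2)))) ≈ 4393.3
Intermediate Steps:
Function('F')(A, b) = Add(-8, Mul(Rational(1, 4), Pow(2, Rational(1, 2)), Pow(b, Rational(1, 2)))) (Function('F')(A, b) = Add(-8, Mul(Rational(1, 4), Pow(Add(b, b), Rational(1, 2)))) = Add(-8, Mul(Rational(1, 4), Pow(Mul(2, b), Rational(1, 2)))) = Add(-8, Mul(Rational(1, 4), Mul(Pow(2, Rational(1, 2)), Pow(b, Rational(1, 2))))) = Add(-8, Mul(Rational(1, 4), Pow(2, Rational(1, 2)), Pow(b, Rational(1, 2)))))
Z = Add(-8, Mul(Rational(1, 4), Pow(10, Rational(1, 2)))) (Z = Add(-8, Mul(Rational(1, 4), Pow(2, Rational(1, 2)), Pow(5, Rational(1, 2)))) = Add(-8, Mul(Rational(1, 4), Pow(10, Rational(1, 2)))) ≈ -7.2094)
Function('p')(V) = Add(-70, Pow(V, 2), Mul(-54, V)) (Function('p')(V) = Add(Add(Pow(V, 2), Mul(-55, V)), Add(-70, V)) = Add(-70, Pow(V, 2), Mul(-54, V)))
Add(4022, Function('p')(Z)) = Add(4022, Add(-70, Pow(Add(-8, Mul(Rational(1, 4), Pow(10, Rational(1, 2)))), 2), Mul(-54, Add(-8, Mul(Rational(1, 4), Pow(10, Rational(1, 2))))))) = Add(4022, Add(-70, Pow(Add(-8, Mul(Rational(1, 4), Pow(10, Rational(1, 2)))), 2), Add(432, Mul(Rational(-27, 2), Pow(10, Rational(1, 2)))))) = Add(4022, Add(362, Pow(Add(-8, Mul(Rational(1, 4), Pow(10, Rational(1, 2)))), 2), Mul(Rational(-27, 2), Pow(10, Rational(1, 2))))) = Add(4384, Pow(Add(-8, Mul(Rational(1, 4), Pow(10, Rational(1, 2)))), 2), Mul(Rational(-27, 2), Pow(10, Rational(1, 2))))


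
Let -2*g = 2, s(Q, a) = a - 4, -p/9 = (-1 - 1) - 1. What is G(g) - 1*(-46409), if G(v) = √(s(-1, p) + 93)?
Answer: 46409 + 2*√29 ≈ 46420.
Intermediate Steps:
p = 27 (p = -9*((-1 - 1) - 1) = -9*(-2 - 1) = -9*(-3) = 27)
s(Q, a) = -4 + a
g = -1 (g = -½*2 = -1)
G(v) = 2*√29 (G(v) = √((-4 + 27) + 93) = √(23 + 93) = √116 = 2*√29)
G(g) - 1*(-46409) = 2*√29 - 1*(-46409) = 2*√29 + 46409 = 46409 + 2*√29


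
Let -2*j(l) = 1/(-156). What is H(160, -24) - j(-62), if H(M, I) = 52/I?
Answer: -677/312 ≈ -2.1699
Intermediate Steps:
j(l) = 1/312 (j(l) = -½/(-156) = -½*(-1/156) = 1/312)
H(160, -24) - j(-62) = 52/(-24) - 1*1/312 = 52*(-1/24) - 1/312 = -13/6 - 1/312 = -677/312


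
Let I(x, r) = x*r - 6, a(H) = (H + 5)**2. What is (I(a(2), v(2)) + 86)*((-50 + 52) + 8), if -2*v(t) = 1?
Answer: 555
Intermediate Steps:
a(H) = (5 + H)**2
v(t) = -1/2 (v(t) = -1/2*1 = -1/2)
I(x, r) = -6 + r*x (I(x, r) = r*x - 6 = -6 + r*x)
(I(a(2), v(2)) + 86)*((-50 + 52) + 8) = ((-6 - (5 + 2)**2/2) + 86)*((-50 + 52) + 8) = ((-6 - 1/2*7**2) + 86)*(2 + 8) = ((-6 - 1/2*49) + 86)*10 = ((-6 - 49/2) + 86)*10 = (-61/2 + 86)*10 = (111/2)*10 = 555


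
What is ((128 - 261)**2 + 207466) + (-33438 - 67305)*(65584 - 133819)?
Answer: 6874423760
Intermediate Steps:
((128 - 261)**2 + 207466) + (-33438 - 67305)*(65584 - 133819) = ((-133)**2 + 207466) - 100743*(-68235) = (17689 + 207466) + 6874198605 = 225155 + 6874198605 = 6874423760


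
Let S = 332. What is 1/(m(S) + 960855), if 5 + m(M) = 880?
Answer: 1/961730 ≈ 1.0398e-6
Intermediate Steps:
m(M) = 875 (m(M) = -5 + 880 = 875)
1/(m(S) + 960855) = 1/(875 + 960855) = 1/961730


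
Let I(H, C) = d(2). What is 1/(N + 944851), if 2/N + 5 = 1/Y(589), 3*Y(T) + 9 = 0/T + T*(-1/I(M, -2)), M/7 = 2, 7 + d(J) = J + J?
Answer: 2801/2646526527 ≈ 1.0584e-6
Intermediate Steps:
d(J) = -7 + 2*J (d(J) = -7 + (J + J) = -7 + 2*J)
M = 14 (M = 7*2 = 14)
I(H, C) = -3 (I(H, C) = -7 + 2*2 = -7 + 4 = -3)
Y(T) = -3 + T/9 (Y(T) = -3 + (0/T + T*(-1/(-3)))/3 = -3 + (0 + T*(-1*(-⅓)))/3 = -3 + (0 + T*(⅓))/3 = -3 + (0 + T/3)/3 = -3 + (T/3)/3 = -3 + T/9)
N = -1124/2801 (N = 2/(-5 + 1/(-3 + (⅑)*589)) = 2/(-5 + 1/(-3 + 589/9)) = 2/(-5 + 1/(562/9)) = 2/(-5 + 9/562) = 2/(-2801/562) = 2*(-562/2801) = -1124/2801 ≈ -0.40129)
1/(N + 944851) = 1/(-1124/2801 + 944851) = 1/(2646526527/2801) = 2801/2646526527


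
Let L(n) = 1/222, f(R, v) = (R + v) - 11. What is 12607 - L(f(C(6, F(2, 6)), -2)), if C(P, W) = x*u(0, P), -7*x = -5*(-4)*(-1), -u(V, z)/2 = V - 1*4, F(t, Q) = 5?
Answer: 2798753/222 ≈ 12607.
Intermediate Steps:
u(V, z) = 8 - 2*V (u(V, z) = -2*(V - 1*4) = -2*(V - 4) = -2*(-4 + V) = 8 - 2*V)
x = 20/7 (x = -(-5*(-4))*(-1)/7 = -20*(-1)/7 = -1/7*(-20) = 20/7 ≈ 2.8571)
C(P, W) = 160/7 (C(P, W) = 20*(8 - 2*0)/7 = 20*(8 + 0)/7 = (20/7)*8 = 160/7)
f(R, v) = -11 + R + v
L(n) = 1/222
12607 - L(f(C(6, F(2, 6)), -2)) = 12607 - 1*1/222 = 12607 - 1/222 = 2798753/222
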